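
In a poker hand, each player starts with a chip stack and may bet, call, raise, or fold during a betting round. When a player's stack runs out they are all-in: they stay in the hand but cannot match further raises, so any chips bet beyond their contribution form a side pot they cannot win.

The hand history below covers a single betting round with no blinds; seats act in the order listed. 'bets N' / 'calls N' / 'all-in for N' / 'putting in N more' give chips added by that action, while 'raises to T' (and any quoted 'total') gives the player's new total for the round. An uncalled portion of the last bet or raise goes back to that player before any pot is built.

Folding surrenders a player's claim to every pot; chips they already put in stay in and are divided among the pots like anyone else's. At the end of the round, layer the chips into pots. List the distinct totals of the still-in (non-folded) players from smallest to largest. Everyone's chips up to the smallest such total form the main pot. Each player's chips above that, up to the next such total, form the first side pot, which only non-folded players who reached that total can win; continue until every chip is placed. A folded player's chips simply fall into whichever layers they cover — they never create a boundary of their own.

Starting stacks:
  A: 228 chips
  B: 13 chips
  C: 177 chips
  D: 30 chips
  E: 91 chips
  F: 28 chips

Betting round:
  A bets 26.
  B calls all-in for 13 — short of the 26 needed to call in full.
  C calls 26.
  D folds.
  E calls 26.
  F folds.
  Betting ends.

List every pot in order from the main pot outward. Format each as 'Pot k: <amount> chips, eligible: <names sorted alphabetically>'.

Contributions: A=26, B=13, C=26, E=26
Folded: D, F
Pot levels (distinct totals of non-folded players): 13, 26
Layer 1-13: 13 each from A, B, C, E = 13*4 = 52 chips; eligible A, B, C, E
Layer 14-26: 13 each from A, C, E = 13*3 = 39 chips; eligible A, C, E

Pot 1: 52 chips, eligible: A, B, C, E
Pot 2: 39 chips, eligible: A, C, E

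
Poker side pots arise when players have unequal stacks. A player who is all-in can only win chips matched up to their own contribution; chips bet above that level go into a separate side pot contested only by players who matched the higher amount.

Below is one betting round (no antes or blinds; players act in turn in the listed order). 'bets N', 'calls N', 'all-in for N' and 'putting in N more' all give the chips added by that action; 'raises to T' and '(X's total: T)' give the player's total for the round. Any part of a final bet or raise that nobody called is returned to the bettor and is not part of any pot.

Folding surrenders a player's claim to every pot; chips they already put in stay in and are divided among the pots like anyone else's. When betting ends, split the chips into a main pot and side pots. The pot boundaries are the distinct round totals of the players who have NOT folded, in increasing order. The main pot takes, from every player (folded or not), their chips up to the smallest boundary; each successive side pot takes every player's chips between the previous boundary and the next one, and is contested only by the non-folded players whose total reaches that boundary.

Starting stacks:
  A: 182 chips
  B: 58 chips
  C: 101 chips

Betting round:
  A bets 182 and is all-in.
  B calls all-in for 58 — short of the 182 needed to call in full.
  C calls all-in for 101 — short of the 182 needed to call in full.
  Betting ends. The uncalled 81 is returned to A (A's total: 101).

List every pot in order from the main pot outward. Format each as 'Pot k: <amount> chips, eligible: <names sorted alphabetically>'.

Pot 1: 174 chips, eligible: A, B, C
Pot 2: 86 chips, eligible: A, C

Derivation:
Contributions (after 81 returned to A): A=101, B=58, C=101
Pot levels (distinct totals of non-folded players): 58, 101
Layer 1-58: 58 each from A, B, C = 58*3 = 174 chips; eligible A, B, C
Layer 59-101: 43 each from A, C = 43*2 = 86 chips; eligible A, C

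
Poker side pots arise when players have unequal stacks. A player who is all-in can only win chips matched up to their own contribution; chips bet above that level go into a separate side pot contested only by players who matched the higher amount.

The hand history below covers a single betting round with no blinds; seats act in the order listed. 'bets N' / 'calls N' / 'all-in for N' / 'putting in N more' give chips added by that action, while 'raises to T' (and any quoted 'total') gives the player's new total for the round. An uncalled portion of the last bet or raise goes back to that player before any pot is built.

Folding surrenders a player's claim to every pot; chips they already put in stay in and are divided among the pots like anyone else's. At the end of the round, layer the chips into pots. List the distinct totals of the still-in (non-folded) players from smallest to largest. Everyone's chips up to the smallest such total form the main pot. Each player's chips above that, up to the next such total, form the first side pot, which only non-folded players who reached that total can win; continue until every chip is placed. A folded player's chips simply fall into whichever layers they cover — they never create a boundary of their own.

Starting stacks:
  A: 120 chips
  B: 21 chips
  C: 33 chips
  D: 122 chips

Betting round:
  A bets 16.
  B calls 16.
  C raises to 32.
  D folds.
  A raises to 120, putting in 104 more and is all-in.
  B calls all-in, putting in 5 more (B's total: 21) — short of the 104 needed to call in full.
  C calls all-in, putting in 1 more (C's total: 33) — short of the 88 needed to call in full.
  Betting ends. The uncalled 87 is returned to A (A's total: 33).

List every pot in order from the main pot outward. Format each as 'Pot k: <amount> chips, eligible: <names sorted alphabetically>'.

Contributions (after 87 returned to A): A=33, B=21, C=33
Folded: D
Pot levels (distinct totals of non-folded players): 21, 33
Layer 1-21: 21 each from A, B, C = 21*3 = 63 chips; eligible A, B, C
Layer 22-33: 12 each from A, C = 12*2 = 24 chips; eligible A, C

Pot 1: 63 chips, eligible: A, B, C
Pot 2: 24 chips, eligible: A, C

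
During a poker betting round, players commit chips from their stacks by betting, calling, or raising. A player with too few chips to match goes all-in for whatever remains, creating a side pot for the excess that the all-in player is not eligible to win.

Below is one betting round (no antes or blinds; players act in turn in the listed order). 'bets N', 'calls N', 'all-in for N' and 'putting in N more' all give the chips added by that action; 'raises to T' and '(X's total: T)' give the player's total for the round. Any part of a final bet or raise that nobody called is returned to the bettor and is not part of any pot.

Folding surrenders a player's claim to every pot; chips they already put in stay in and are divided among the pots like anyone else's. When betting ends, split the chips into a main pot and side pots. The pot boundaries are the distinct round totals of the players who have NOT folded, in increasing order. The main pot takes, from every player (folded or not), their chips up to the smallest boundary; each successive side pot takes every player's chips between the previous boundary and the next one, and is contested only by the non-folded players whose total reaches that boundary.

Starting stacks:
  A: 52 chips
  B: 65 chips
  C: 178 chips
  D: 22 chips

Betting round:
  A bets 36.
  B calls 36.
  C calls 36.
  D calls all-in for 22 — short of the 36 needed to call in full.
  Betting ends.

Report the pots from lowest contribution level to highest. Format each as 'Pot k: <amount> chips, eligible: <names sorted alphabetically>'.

Contributions: A=36, B=36, C=36, D=22
Pot levels (distinct totals of non-folded players): 22, 36
Layer 1-22: 22 each from A, B, C, D = 22*4 = 88 chips; eligible A, B, C, D
Layer 23-36: 14 each from A, B, C = 14*3 = 42 chips; eligible A, B, C

Pot 1: 88 chips, eligible: A, B, C, D
Pot 2: 42 chips, eligible: A, B, C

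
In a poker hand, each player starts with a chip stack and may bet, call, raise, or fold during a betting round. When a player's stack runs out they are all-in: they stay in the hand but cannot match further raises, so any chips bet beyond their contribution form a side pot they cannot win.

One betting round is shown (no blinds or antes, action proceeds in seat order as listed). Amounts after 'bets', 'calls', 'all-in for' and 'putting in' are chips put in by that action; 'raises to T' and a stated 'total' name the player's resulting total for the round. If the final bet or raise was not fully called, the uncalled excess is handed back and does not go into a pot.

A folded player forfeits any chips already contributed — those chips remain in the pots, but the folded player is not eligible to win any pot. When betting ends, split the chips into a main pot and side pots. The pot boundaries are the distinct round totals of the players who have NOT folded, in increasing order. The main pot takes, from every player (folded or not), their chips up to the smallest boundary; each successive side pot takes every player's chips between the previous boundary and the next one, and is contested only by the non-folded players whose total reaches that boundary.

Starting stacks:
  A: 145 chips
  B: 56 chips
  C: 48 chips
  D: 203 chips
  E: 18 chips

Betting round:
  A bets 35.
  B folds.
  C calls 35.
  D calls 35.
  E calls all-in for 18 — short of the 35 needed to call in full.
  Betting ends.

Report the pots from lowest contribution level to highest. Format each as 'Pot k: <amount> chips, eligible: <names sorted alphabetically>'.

Pot 1: 72 chips, eligible: A, C, D, E
Pot 2: 51 chips, eligible: A, C, D

Derivation:
Contributions: A=35, C=35, D=35, E=18
Folded: B
Pot levels (distinct totals of non-folded players): 18, 35
Layer 1-18: 18 each from A, C, D, E = 18*4 = 72 chips; eligible A, C, D, E
Layer 19-35: 17 each from A, C, D = 17*3 = 51 chips; eligible A, C, D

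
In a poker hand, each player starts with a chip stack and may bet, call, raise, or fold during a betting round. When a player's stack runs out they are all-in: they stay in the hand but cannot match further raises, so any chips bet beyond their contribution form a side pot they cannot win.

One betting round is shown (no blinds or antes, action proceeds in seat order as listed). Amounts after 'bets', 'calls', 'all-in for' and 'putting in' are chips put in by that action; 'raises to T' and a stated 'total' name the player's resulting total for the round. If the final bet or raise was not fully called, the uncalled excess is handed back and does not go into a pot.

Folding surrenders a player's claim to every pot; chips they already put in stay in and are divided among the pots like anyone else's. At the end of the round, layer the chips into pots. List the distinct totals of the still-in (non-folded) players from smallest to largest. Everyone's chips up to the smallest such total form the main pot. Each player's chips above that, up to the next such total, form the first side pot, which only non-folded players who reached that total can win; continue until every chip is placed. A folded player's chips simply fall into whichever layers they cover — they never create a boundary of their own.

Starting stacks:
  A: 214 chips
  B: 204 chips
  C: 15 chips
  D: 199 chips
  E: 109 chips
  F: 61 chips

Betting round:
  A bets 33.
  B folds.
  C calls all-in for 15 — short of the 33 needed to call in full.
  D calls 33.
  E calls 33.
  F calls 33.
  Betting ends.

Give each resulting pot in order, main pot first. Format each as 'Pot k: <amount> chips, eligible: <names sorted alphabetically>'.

Contributions: A=33, C=15, D=33, E=33, F=33
Folded: B
Pot levels (distinct totals of non-folded players): 15, 33
Layer 1-15: 15 each from A, C, D, E, F = 15*5 = 75 chips; eligible A, C, D, E, F
Layer 16-33: 18 each from A, D, E, F = 18*4 = 72 chips; eligible A, D, E, F

Pot 1: 75 chips, eligible: A, C, D, E, F
Pot 2: 72 chips, eligible: A, D, E, F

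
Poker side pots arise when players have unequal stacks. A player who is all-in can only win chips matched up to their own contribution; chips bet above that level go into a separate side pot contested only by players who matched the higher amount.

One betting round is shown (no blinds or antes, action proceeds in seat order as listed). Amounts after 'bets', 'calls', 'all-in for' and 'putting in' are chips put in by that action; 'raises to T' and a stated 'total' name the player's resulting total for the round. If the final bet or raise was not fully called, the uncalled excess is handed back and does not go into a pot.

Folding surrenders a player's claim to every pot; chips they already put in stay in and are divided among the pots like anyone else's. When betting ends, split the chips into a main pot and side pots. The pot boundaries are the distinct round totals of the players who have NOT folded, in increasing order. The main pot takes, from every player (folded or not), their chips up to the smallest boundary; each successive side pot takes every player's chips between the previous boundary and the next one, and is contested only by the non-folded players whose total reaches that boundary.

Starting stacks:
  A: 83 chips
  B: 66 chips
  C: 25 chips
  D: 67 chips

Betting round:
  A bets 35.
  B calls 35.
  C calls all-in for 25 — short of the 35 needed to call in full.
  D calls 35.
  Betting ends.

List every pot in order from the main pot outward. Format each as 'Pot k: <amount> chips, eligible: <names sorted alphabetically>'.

Contributions: A=35, B=35, C=25, D=35
Pot levels (distinct totals of non-folded players): 25, 35
Layer 1-25: 25 each from A, B, C, D = 25*4 = 100 chips; eligible A, B, C, D
Layer 26-35: 10 each from A, B, D = 10*3 = 30 chips; eligible A, B, D

Pot 1: 100 chips, eligible: A, B, C, D
Pot 2: 30 chips, eligible: A, B, D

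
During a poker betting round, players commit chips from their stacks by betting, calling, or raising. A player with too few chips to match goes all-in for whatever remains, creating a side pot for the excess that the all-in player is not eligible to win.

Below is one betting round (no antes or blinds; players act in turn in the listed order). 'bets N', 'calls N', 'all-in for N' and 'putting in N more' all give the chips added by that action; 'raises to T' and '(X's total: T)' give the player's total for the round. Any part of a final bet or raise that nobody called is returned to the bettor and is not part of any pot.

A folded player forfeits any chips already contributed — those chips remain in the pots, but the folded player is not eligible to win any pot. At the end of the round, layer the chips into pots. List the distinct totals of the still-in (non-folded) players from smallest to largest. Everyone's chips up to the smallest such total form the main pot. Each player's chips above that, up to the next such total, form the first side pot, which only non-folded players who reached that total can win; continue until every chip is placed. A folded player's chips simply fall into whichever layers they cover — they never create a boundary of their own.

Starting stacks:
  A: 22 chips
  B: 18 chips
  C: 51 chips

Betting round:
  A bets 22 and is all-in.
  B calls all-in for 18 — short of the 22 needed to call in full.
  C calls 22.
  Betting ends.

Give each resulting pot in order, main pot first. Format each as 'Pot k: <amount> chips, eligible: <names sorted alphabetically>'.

Contributions: A=22, B=18, C=22
Pot levels (distinct totals of non-folded players): 18, 22
Layer 1-18: 18 each from A, B, C = 18*3 = 54 chips; eligible A, B, C
Layer 19-22: 4 each from A, C = 4*2 = 8 chips; eligible A, C

Pot 1: 54 chips, eligible: A, B, C
Pot 2: 8 chips, eligible: A, C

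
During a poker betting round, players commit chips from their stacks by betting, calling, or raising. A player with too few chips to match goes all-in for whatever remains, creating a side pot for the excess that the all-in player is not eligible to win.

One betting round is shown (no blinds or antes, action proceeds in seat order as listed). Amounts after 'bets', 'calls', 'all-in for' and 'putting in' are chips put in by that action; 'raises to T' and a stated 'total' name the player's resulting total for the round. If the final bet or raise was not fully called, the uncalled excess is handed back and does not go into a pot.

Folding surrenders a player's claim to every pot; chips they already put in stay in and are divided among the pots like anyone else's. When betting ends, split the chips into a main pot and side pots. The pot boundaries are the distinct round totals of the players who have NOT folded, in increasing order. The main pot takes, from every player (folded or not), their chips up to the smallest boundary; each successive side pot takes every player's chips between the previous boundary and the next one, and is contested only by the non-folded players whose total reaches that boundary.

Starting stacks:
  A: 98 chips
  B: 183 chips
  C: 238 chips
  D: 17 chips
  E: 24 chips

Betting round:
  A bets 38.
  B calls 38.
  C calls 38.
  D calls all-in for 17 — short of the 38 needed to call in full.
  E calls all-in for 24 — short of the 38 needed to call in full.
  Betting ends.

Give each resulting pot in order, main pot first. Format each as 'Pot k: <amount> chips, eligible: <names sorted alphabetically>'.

Pot 1: 85 chips, eligible: A, B, C, D, E
Pot 2: 28 chips, eligible: A, B, C, E
Pot 3: 42 chips, eligible: A, B, C

Derivation:
Contributions: A=38, B=38, C=38, D=17, E=24
Pot levels (distinct totals of non-folded players): 17, 24, 38
Layer 1-17: 17 each from A, B, C, D, E = 17*5 = 85 chips; eligible A, B, C, D, E
Layer 18-24: 7 each from A, B, C, E = 7*4 = 28 chips; eligible A, B, C, E
Layer 25-38: 14 each from A, B, C = 14*3 = 42 chips; eligible A, B, C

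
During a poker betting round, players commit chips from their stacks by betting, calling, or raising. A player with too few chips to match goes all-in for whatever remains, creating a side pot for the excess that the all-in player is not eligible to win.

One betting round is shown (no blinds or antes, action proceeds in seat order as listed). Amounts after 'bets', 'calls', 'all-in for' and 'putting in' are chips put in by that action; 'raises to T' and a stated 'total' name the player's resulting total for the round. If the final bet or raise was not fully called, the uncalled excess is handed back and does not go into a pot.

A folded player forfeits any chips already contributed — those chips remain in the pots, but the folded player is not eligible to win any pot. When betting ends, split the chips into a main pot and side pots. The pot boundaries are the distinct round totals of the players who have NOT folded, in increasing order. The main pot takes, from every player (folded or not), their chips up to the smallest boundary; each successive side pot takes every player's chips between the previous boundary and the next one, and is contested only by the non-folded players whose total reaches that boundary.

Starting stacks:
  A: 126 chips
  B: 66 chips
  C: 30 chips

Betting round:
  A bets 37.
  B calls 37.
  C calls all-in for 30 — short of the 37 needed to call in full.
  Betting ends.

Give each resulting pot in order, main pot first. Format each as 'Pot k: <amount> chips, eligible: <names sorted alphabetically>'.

Contributions: A=37, B=37, C=30
Pot levels (distinct totals of non-folded players): 30, 37
Layer 1-30: 30 each from A, B, C = 30*3 = 90 chips; eligible A, B, C
Layer 31-37: 7 each from A, B = 7*2 = 14 chips; eligible A, B

Pot 1: 90 chips, eligible: A, B, C
Pot 2: 14 chips, eligible: A, B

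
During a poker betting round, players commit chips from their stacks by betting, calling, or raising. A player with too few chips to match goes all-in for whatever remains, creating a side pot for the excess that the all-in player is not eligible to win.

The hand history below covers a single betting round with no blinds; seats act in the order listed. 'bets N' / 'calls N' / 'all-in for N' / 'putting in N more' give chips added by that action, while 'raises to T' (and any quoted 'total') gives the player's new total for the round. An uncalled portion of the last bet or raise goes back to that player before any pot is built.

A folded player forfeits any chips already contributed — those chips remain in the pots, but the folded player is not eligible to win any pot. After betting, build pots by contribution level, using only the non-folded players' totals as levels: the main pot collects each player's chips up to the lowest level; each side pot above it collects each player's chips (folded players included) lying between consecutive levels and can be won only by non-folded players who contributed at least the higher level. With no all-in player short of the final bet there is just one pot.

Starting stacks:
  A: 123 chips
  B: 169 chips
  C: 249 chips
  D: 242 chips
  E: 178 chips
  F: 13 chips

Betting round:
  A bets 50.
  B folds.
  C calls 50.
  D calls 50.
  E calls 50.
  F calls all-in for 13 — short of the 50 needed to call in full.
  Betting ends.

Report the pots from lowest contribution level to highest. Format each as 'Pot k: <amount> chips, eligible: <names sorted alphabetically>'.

Contributions: A=50, C=50, D=50, E=50, F=13
Folded: B
Pot levels (distinct totals of non-folded players): 13, 50
Layer 1-13: 13 each from A, C, D, E, F = 13*5 = 65 chips; eligible A, C, D, E, F
Layer 14-50: 37 each from A, C, D, E = 37*4 = 148 chips; eligible A, C, D, E

Pot 1: 65 chips, eligible: A, C, D, E, F
Pot 2: 148 chips, eligible: A, C, D, E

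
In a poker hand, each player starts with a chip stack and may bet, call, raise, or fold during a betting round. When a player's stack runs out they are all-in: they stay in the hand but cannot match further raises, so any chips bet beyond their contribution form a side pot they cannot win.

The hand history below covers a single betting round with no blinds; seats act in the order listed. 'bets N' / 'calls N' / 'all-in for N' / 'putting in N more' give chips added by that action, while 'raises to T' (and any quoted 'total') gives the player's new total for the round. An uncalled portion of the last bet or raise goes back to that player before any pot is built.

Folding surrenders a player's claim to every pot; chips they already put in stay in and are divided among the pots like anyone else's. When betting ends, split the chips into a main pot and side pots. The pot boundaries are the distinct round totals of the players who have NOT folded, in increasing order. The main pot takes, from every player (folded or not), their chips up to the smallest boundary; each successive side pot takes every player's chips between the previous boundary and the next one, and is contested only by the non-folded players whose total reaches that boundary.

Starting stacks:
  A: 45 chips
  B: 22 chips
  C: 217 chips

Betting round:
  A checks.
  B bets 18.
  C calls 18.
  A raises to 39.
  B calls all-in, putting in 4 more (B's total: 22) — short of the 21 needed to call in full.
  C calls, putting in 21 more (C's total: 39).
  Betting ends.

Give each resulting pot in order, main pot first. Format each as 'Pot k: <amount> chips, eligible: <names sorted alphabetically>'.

Contributions: A=39, B=22, C=39
Pot levels (distinct totals of non-folded players): 22, 39
Layer 1-22: 22 each from A, B, C = 22*3 = 66 chips; eligible A, B, C
Layer 23-39: 17 each from A, C = 17*2 = 34 chips; eligible A, C

Pot 1: 66 chips, eligible: A, B, C
Pot 2: 34 chips, eligible: A, C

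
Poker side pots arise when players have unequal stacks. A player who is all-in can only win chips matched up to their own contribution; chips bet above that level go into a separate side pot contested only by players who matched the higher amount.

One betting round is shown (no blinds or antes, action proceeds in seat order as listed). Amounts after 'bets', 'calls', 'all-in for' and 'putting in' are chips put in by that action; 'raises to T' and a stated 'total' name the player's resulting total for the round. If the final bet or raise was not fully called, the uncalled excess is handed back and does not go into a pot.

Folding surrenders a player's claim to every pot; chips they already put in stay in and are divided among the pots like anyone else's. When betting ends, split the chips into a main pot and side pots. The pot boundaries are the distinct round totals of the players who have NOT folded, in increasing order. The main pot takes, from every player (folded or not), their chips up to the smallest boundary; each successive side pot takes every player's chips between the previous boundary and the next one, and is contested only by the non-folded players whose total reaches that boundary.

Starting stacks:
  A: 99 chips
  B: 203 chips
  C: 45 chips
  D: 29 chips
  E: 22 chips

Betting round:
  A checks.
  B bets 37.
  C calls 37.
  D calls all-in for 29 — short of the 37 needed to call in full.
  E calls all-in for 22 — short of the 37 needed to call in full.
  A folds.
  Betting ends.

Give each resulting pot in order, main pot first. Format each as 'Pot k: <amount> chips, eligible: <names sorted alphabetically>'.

Pot 1: 88 chips, eligible: B, C, D, E
Pot 2: 21 chips, eligible: B, C, D
Pot 3: 16 chips, eligible: B, C

Derivation:
Contributions: B=37, C=37, D=29, E=22
Folded: A
Pot levels (distinct totals of non-folded players): 22, 29, 37
Layer 1-22: 22 each from B, C, D, E = 22*4 = 88 chips; eligible B, C, D, E
Layer 23-29: 7 each from B, C, D = 7*3 = 21 chips; eligible B, C, D
Layer 30-37: 8 each from B, C = 8*2 = 16 chips; eligible B, C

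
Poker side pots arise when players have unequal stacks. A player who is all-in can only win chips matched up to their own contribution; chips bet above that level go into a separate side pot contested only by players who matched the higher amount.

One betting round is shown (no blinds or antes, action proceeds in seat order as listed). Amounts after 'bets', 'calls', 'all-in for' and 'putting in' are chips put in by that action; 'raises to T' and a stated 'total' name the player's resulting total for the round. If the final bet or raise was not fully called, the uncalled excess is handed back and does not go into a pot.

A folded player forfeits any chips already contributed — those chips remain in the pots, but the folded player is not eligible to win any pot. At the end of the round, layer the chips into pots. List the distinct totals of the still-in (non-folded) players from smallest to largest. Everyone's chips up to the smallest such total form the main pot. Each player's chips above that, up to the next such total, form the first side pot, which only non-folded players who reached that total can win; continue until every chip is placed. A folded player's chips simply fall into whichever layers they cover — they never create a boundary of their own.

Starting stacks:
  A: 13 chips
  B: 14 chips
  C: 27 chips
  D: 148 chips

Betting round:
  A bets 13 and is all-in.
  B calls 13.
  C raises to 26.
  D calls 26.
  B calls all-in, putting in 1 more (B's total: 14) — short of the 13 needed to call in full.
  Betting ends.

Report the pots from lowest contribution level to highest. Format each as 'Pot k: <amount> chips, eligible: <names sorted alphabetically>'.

Contributions: A=13, B=14, C=26, D=26
Pot levels (distinct totals of non-folded players): 13, 14, 26
Layer 1-13: 13 each from A, B, C, D = 13*4 = 52 chips; eligible A, B, C, D
Layer 14-14: 1 each from B, C, D = 1*3 = 3 chips; eligible B, C, D
Layer 15-26: 12 each from C, D = 12*2 = 24 chips; eligible C, D

Pot 1: 52 chips, eligible: A, B, C, D
Pot 2: 3 chips, eligible: B, C, D
Pot 3: 24 chips, eligible: C, D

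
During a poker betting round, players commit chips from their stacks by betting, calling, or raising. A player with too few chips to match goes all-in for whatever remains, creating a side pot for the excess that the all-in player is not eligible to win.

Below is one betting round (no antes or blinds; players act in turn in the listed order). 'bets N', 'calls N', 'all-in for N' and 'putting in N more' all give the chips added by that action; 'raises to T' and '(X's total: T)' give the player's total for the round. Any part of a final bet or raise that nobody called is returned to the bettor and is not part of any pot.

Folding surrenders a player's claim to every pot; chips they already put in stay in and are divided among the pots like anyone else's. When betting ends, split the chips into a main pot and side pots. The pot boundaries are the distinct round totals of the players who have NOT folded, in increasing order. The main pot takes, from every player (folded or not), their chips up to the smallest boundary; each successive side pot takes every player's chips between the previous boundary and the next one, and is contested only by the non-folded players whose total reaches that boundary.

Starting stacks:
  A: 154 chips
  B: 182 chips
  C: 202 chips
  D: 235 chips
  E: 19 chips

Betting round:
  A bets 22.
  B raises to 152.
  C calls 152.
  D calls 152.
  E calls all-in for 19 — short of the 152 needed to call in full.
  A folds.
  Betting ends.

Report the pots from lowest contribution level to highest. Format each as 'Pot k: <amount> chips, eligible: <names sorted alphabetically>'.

Contributions: A=22, B=152, C=152, D=152, E=19
Folded: A
Pot levels (distinct totals of non-folded players): 19, 152
Layer 1-19: 19 each from A, B, C, D, E = 19*5 = 95 chips; eligible B, C, D, E
Layer 20-152: A 3 + B 133 + C 133 + D 133 = 402 chips; eligible B, C, D

Pot 1: 95 chips, eligible: B, C, D, E
Pot 2: 402 chips, eligible: B, C, D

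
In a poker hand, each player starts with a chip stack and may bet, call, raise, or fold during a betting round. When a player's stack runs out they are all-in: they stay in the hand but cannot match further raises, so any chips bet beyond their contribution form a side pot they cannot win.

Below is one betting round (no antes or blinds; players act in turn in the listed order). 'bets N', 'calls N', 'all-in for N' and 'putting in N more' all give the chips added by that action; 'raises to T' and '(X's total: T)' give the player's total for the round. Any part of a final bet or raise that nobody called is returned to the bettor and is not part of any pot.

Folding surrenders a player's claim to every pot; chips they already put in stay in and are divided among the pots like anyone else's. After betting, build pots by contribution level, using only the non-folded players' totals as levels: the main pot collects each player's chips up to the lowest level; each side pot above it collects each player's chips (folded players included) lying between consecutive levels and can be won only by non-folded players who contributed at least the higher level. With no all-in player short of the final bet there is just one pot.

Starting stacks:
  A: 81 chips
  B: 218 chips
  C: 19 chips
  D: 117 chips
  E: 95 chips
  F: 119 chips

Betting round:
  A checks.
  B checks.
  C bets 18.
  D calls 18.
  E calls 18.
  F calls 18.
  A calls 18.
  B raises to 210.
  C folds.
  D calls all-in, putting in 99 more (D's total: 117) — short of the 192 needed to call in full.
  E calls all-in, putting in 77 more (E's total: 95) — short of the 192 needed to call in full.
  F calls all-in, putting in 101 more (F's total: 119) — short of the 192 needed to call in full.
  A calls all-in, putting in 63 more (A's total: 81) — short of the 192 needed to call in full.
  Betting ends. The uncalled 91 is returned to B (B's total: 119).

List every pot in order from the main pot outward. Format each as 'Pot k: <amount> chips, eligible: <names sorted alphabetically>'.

Contributions (after 91 returned to B): A=81, B=119, C=18, D=117, E=95, F=119
Folded: C
Pot levels (distinct totals of non-folded players): 81, 95, 117, 119
Layer 1-81: A 81 + B 81 + C 18 + D 81 + E 81 + F 81 = 423 chips; eligible A, B, D, E, F
Layer 82-95: 14 each from B, D, E, F = 14*4 = 56 chips; eligible B, D, E, F
Layer 96-117: 22 each from B, D, F = 22*3 = 66 chips; eligible B, D, F
Layer 118-119: 2 each from B, F = 2*2 = 4 chips; eligible B, F

Pot 1: 423 chips, eligible: A, B, D, E, F
Pot 2: 56 chips, eligible: B, D, E, F
Pot 3: 66 chips, eligible: B, D, F
Pot 4: 4 chips, eligible: B, F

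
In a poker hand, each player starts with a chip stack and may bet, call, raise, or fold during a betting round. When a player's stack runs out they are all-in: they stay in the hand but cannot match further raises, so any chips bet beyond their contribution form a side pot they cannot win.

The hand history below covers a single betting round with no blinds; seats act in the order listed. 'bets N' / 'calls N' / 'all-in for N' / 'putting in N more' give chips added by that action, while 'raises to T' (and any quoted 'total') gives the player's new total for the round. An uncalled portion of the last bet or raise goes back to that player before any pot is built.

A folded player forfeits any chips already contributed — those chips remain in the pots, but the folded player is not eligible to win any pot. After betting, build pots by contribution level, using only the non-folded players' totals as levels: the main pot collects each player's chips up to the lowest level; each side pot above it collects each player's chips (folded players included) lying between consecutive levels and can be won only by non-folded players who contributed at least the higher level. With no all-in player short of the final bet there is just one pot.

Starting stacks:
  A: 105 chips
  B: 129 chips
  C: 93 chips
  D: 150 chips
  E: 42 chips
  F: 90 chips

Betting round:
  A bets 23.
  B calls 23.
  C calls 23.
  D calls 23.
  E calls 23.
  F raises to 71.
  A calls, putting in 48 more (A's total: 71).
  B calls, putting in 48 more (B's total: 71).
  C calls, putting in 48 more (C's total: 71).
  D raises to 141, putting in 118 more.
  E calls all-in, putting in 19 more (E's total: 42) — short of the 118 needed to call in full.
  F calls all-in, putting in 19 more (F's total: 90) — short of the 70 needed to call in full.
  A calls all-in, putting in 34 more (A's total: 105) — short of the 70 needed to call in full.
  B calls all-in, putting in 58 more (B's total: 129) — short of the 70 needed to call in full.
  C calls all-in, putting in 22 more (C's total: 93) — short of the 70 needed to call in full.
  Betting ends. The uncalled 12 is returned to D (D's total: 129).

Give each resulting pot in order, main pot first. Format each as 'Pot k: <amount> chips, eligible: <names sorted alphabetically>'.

Pot 1: 252 chips, eligible: A, B, C, D, E, F
Pot 2: 240 chips, eligible: A, B, C, D, F
Pot 3: 12 chips, eligible: A, B, C, D
Pot 4: 36 chips, eligible: A, B, D
Pot 5: 48 chips, eligible: B, D

Derivation:
Contributions (after 12 returned to D): A=105, B=129, C=93, D=129, E=42, F=90
Pot levels (distinct totals of non-folded players): 42, 90, 93, 105, 129
Layer 1-42: 42 each from A, B, C, D, E, F = 42*6 = 252 chips; eligible A, B, C, D, E, F
Layer 43-90: 48 each from A, B, C, D, F = 48*5 = 240 chips; eligible A, B, C, D, F
Layer 91-93: 3 each from A, B, C, D = 3*4 = 12 chips; eligible A, B, C, D
Layer 94-105: 12 each from A, B, D = 12*3 = 36 chips; eligible A, B, D
Layer 106-129: 24 each from B, D = 24*2 = 48 chips; eligible B, D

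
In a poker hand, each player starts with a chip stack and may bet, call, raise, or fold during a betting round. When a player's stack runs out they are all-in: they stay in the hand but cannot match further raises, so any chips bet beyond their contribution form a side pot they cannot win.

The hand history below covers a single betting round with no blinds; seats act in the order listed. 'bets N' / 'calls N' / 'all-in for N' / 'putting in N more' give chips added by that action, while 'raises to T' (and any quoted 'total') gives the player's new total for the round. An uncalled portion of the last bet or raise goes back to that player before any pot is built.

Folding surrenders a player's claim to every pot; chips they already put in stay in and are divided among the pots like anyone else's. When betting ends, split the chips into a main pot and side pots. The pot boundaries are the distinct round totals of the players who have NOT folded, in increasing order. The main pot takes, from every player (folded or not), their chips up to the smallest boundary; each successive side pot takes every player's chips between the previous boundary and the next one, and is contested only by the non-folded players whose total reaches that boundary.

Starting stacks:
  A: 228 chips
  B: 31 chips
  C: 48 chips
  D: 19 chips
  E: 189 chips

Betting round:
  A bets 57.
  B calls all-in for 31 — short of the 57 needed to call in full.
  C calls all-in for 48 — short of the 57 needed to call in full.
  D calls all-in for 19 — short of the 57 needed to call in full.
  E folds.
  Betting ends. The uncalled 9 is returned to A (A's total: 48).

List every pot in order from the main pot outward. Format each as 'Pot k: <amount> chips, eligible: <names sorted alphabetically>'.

Pot 1: 76 chips, eligible: A, B, C, D
Pot 2: 36 chips, eligible: A, B, C
Pot 3: 34 chips, eligible: A, C

Derivation:
Contributions (after 9 returned to A): A=48, B=31, C=48, D=19
Folded: E
Pot levels (distinct totals of non-folded players): 19, 31, 48
Layer 1-19: 19 each from A, B, C, D = 19*4 = 76 chips; eligible A, B, C, D
Layer 20-31: 12 each from A, B, C = 12*3 = 36 chips; eligible A, B, C
Layer 32-48: 17 each from A, C = 17*2 = 34 chips; eligible A, C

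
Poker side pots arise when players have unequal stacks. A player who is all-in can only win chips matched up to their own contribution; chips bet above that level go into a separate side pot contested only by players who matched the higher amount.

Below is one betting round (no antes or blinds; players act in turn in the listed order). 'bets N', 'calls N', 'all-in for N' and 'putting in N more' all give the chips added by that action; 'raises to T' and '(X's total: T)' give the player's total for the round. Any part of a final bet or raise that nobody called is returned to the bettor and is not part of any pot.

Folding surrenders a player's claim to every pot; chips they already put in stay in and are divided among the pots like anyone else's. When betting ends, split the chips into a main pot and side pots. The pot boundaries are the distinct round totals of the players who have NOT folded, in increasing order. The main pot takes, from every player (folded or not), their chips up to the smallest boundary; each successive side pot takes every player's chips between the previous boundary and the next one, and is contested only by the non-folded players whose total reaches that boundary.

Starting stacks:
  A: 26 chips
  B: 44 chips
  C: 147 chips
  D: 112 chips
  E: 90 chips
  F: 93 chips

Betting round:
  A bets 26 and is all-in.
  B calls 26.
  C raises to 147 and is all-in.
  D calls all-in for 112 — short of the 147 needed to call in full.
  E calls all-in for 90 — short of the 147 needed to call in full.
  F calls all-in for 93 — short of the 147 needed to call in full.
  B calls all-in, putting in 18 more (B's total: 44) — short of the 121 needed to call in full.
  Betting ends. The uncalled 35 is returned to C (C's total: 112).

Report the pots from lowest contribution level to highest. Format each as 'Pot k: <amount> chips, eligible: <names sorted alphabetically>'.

Contributions (after 35 returned to C): A=26, B=44, C=112, D=112, E=90, F=93
Pot levels (distinct totals of non-folded players): 26, 44, 90, 93, 112
Layer 1-26: 26 each from A, B, C, D, E, F = 26*6 = 156 chips; eligible A, B, C, D, E, F
Layer 27-44: 18 each from B, C, D, E, F = 18*5 = 90 chips; eligible B, C, D, E, F
Layer 45-90: 46 each from C, D, E, F = 46*4 = 184 chips; eligible C, D, E, F
Layer 91-93: 3 each from C, D, F = 3*3 = 9 chips; eligible C, D, F
Layer 94-112: 19 each from C, D = 19*2 = 38 chips; eligible C, D

Pot 1: 156 chips, eligible: A, B, C, D, E, F
Pot 2: 90 chips, eligible: B, C, D, E, F
Pot 3: 184 chips, eligible: C, D, E, F
Pot 4: 9 chips, eligible: C, D, F
Pot 5: 38 chips, eligible: C, D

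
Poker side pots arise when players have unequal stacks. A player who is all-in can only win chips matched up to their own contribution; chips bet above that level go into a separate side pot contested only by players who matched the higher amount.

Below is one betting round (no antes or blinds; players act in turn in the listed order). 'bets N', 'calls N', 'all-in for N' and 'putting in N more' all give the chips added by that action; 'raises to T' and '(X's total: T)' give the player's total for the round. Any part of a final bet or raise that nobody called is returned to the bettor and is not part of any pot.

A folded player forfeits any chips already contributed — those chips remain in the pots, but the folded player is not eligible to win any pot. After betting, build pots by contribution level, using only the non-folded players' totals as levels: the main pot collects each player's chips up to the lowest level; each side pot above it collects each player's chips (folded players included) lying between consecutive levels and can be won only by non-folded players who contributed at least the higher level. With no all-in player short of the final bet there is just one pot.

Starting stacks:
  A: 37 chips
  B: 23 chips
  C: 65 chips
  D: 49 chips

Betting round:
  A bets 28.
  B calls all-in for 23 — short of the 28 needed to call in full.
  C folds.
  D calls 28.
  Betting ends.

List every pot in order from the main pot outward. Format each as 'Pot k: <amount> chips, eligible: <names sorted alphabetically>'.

Contributions: A=28, B=23, D=28
Folded: C
Pot levels (distinct totals of non-folded players): 23, 28
Layer 1-23: 23 each from A, B, D = 23*3 = 69 chips; eligible A, B, D
Layer 24-28: 5 each from A, D = 5*2 = 10 chips; eligible A, D

Pot 1: 69 chips, eligible: A, B, D
Pot 2: 10 chips, eligible: A, D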